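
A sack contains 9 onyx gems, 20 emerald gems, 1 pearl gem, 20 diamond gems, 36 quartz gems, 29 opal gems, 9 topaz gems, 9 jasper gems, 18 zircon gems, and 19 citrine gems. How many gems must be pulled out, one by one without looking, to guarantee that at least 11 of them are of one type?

89

An adversary could hand out at most 10 gems per type (4 types run out sooner): 9 + 10 + 1 + 10 + 10 + 10 + 9 + 9 + 10 + 10 = 88 gems and still no type has 11.
Pigeonhole: one more gem lands in a type already at 10, so 89 draws are enough and 88 are not.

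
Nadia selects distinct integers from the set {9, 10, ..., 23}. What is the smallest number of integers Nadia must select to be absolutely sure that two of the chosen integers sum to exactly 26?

Two chosen integers sum to 26 exactly when both halves of some pair {x, 26−x} with 9 ≤ x ≤ 26−x ≤ 17 are chosen — 4 such pairs.
The remaining 7 elements (those with no distinct partner in range) can never complete a 26-sum, so the worst case takes all of them and one from each pair: 7 + 4 = 11.
The 12th integer has to be the second member of some pair, so 11 + 1 = 12.

12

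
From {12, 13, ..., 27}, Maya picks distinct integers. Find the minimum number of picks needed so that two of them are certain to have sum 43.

11

Group the elements by complementary pair {x, 43−x}: {16,27}, {17,26}, {18,25}, …, giving 6 two-element pairs and 4 integers whose partner 43−x falls outside [12,27].
By pigeonhole, treating each of those 10 groups as a pigeonhole, one can pick one integer per group — 10 integers — with no two summing to 43.
The 11th integer lands in an occupied pair, forcing a sum of 43.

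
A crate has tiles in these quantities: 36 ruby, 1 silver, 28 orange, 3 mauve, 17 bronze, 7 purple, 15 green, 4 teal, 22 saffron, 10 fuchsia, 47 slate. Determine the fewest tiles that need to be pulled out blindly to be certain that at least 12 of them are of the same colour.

The 11 colours are the holes; the tiles drawn are the pigeons.
To avoid 12 of any one colour, the worst case takes at most 11 of each colour, or every tile of a colour that has fewer than 11.
That gives 11 + 1 + 11 + 3 + 11 + 7 + 11 + 4 + 11 + 10 + 11 = 91 tiles with no colour reaching 12.
The next tile forces some colour to 12, so 91 + 1 = 92.

92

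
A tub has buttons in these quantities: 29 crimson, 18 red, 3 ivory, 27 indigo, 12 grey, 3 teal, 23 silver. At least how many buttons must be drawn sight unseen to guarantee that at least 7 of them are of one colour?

By pigeonhole, the 7 colours are the holes; the buttons drawn are the pigeons.
To avoid 7 of any one colour, the worst case takes at most 6 of each colour, or every button of a colour that has fewer than 6.
That gives 6 + 6 + 3 + 6 + 6 + 3 + 6 = 36 buttons with no colour reaching 7.
The next button forces some colour to 7, so 36 + 1 = 37.

37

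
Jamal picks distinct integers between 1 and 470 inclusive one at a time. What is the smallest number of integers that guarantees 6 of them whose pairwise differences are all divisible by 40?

201

Integers whose pairwise differences are multiples of 40 are exactly those sharing a remainder mod 40. By the pigeonhole principle, the 40 residue classes mod 40 are the pigeonholes.
With 200 integers one could put 5 in each residue class and have no class reach 6.
The 201st integer pushes some class to 6, so 40·5 + 1 = 201.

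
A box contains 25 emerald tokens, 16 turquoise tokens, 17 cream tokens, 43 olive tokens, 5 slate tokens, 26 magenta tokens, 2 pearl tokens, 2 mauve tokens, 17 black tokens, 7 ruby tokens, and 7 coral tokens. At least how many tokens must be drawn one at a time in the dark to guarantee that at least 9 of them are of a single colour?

72

An adversary could hand out at most 8 tokens per colour (5 colours run out sooner): 8 + 8 + 8 + 8 + 5 + 8 + 2 + 2 + 8 + 7 + 7 = 71 tokens and still no colour has 9.
One more token lands in a colour already at 8, so 72 draws are enough and 71 are not.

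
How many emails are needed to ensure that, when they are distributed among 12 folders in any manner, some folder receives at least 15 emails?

169

With 168 emails one could put exactly 14 in each of the 12 folders, and no folder would reach 15.
Pigeonhole: one more email must land in a folder that already has 14, giving it 15.
So 12 × 14 + 1 = 169 emails are required.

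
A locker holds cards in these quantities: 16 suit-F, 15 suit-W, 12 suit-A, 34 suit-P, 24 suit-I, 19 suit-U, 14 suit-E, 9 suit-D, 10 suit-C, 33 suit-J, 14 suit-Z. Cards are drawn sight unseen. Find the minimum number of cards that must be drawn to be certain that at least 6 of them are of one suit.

Pigeonhole: put each drawn card into a box by suit. The largest draw with every box below 6 takes min(count, 5) from each suit.
Σ min(cᵢ, 5) = 5 + 5 + 5 + 5 + 5 + 5 + 5 + 5 + 5 + 5 + 5 = 55.
Draw number 55 + 1 = 56 must push one box to 6.

56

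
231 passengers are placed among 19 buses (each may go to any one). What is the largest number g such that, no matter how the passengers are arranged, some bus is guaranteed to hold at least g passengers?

By the pigeonhole principle, the 19 buses are the holes and the 231 passengers are the pigeons.
If every bus held at most 12 passengers, the total would be at most 19 × 12 = 228, which is less than 231.
So some bus holds at least ⌈231/19⌉ = 13 passengers.

13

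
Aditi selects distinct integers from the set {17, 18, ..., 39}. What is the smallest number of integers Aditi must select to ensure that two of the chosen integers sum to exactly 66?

18

Two chosen integers sum to 66 exactly when both halves of some pair {x, 66−x} with 27 ≤ x ≤ 66−x ≤ 39 are chosen — 6 such pairs.
The remaining 11 elements (those with no distinct partner in range) can never complete a 66-sum, so the worst case takes all of them and one from each pair: 11 + 6 = 17.
The 18th integer has to be the second member of some pair, so 17 + 1 = 18.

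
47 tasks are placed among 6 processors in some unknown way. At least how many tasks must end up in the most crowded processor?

8

The 6 processors are the holes and the 47 tasks are the pigeons.
If every processor held at most 7 tasks, the total would be at most 6 × 7 = 42, which is less than 47.
So some processor holds at least ⌈47/6⌉ = 8 tasks.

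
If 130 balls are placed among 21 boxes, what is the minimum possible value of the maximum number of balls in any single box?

7

The 21 boxes are the holes and the 130 balls are the pigeons.
If every box held at most 6 balls, the total would be at most 21 × 6 = 126, which is less than 130.
So some box holds at least ⌈130/21⌉ = 7 balls.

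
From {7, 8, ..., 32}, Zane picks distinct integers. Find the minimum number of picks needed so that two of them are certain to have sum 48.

19

Group the elements by complementary pair {x, 48−x}: {16,32}, {17,31}, {18,30}, …, giving 8 two-element pairs; the single value 24 (it cannot pair with itself since the integers are distinct); and 9 integers whose partner 48−x falls outside [7,32].
By the pigeonhole principle, treating each of those 18 groups as a pigeonhole, one can pick one integer per group — 18 integers — with no two summing to 48.
The 19th integer lands in an occupied pair, forcing a sum of 48.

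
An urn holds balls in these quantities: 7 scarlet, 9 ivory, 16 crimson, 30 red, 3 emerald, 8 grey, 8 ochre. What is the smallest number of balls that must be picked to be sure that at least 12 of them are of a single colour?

By the pigeonhole principle, the 7 colours are the holes; the balls drawn are the pigeons.
To avoid 12 of any one colour, the worst case takes at most 11 of each colour, or every ball of a colour that has fewer than 11.
That gives 7 + 9 + 11 + 11 + 3 + 8 + 8 = 57 balls with no colour reaching 12.
The next ball forces some colour to 12, so 57 + 1 = 58.

58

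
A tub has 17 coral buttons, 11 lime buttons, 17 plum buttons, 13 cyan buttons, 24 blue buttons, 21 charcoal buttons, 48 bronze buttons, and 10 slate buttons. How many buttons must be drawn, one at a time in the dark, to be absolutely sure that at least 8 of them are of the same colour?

An adversary could hand out at most 7 buttons per colour: 7 + 7 + 7 + 7 + 7 + 7 + 7 + 7 = 56 buttons and still no colour has 8.
Pigeonhole: one more button lands in a colour already at 7, so 57 draws are enough and 56 are not.

57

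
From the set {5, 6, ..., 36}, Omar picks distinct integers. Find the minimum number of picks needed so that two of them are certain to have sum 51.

22

Two chosen integers sum to 51 exactly when both halves of some pair {x, 51−x} with 15 ≤ x ≤ 51−x ≤ 36 are chosen — 11 such pairs.
The remaining 10 elements (those with no distinct partner in range) can never complete a 51-sum, so the worst case takes all of them and one from each pair: 10 + 11 = 21.
Pigeonhole: the 22nd integer has to be the second member of some pair, so 21 + 1 = 22.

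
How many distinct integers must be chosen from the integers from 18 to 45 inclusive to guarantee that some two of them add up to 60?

Group the elements by complementary pair {x, 60−x}: {18,42}, {19,41}, {20,40}, …, giving 12 two-element pairs, the single value 30 (it cannot pair with itself since the integers are distinct), and 3 integers whose partner 60−x falls outside [18,45].
Treating each of those 16 groups as a pigeonhole, one can pick one integer per group — 16 integers — with no two summing to 60.
The 17th integer lands in an occupied pair, forcing a sum of 60.

17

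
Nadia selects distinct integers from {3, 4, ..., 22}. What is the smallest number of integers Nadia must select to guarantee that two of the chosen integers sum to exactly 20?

A set avoiding the sum 20 can contain at most one of each pair {x, 20−x}, plus the 6 elements whose complement lies outside the range or equal to its own complement.
The integers 10, …, 22 (13 of them) are such a set: any two sum to at least 10+11 = 21 > 20.
By the pigeonhole principle, any 14th integer completes one of the 7 pairs, so 14 choices force a sum of 20.

14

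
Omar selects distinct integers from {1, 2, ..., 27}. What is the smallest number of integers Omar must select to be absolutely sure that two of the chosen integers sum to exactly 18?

A set avoiding the sum 18 can contain at most one of each pair {x, 18−x}, plus the 11 elements whose complement lies outside the range or equal to its own complement.
The integers 9, …, 27 (19 of them) are such a set: any two sum to at least 9+10 = 19 > 18.
Any 20th integer completes one of the 8 pairs, so 20 choices force a sum of 18.

20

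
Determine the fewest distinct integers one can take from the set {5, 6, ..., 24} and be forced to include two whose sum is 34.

Group the elements by complementary pair {x, 34−x}: {10,24}, {11,23}, {12,22}, …, giving 7 two-element pairs; the single value 17 (it cannot pair with itself since the integers are distinct); and 5 integers whose partner 34−x falls outside [5,24].
By pigeonhole, treating each of those 13 groups as a pigeonhole, one can pick one integer per group — 13 integers — with no two summing to 34.
The 14th integer lands in an occupied pair, forcing a sum of 34.

14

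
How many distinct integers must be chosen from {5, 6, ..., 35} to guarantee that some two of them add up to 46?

20

Group the elements by complementary pair {x, 46−x}: {11,35}, {12,34}, {13,33}, …, giving 12 two-element pairs, the single value 23 (it cannot pair with itself since the integers are distinct), and 6 integers whose partner 46−x falls outside [5,35].
By pigeonhole, treating each of those 19 groups as a pigeonhole, one can pick one integer per group — 19 integers — with no two summing to 46.
The 20th integer lands in an occupied pair, forcing a sum of 46.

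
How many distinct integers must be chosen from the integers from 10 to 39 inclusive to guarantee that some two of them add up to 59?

Two chosen integers sum to 59 exactly when both halves of some pair {x, 59−x} with 20 ≤ x ≤ 59−x ≤ 39 are chosen — 10 such pairs.
The remaining 10 elements (those with no distinct partner in range) can never complete a 59-sum, so the worst case takes all of them and one from each pair: 10 + 10 = 20.
The 21st integer has to be the second member of some pair, so 20 + 1 = 21.

21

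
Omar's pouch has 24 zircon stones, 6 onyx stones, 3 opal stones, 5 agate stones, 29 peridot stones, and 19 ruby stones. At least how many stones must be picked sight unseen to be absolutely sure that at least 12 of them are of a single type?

Pigeonhole: put each drawn stone into a box by type. The largest draw with every box below 12 takes min(count, 11) from each type; types with fewer than 11 contribute all they have.
Σ min(cᵢ, 11) = 11 + 6 + 3 + 5 + 11 + 11 = 47.
Draw number 47 + 1 = 48 must push one box to 12.

48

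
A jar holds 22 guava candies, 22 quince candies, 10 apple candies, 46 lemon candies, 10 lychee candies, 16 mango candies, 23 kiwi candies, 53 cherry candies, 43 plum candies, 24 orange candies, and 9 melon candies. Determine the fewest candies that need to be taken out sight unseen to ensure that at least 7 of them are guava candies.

In the worst case for collecting guava candies, every non-guava candy comes out first.
There are 22 + 10 + 46 + 10 + 16 + 23 + 53 + 43 + 24 + 9 = 256 non-guava candies altogether.
After those, each further candy must be guava, so 256 + 7 = 263 draws guarantee 7 guava candies.

263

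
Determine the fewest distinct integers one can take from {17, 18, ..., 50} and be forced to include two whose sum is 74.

22

A set avoiding the sum 74 can contain at most one of each pair {x, 74−x}, plus the 8 elements whose complement lies outside the range or equal to its own complement.
The integers 17, …, 37 (21 of them) are such a set: any two sum to at least 17+18 = 35 and at most 36+37 = 73 < 74.
By pigeonhole, any 22nd integer completes one of the 13 pairs, so 22 choices force a sum of 74.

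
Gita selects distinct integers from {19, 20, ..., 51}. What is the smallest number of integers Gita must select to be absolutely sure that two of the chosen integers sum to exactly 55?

Two chosen integers sum to 55 exactly when both halves of some pair {x, 55−x} with 19 ≤ x ≤ 55−x ≤ 36 are chosen — 9 such pairs.
The remaining 15 elements (those with no distinct partner in range) can never complete a 55-sum, so the worst case takes all of them and one from each pair: 15 + 9 = 24.
By pigeonhole, the 25th integer has to be the second member of some pair, so 24 + 1 = 25.

25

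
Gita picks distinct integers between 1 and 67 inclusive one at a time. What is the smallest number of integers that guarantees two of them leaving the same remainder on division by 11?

12

The 11 residue classes mod 11 are the pigeonholes.
With 11 integers one could put 1 in each residue class and have no class reach 2.
The 12th integer pushes some class to 2, so 11·1 + 1 = 12.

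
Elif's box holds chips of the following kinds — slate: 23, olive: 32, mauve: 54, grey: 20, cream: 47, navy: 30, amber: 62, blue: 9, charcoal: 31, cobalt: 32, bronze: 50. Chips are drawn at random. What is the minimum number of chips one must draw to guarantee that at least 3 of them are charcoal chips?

362

In the worst case for collecting charcoal chips, every non-charcoal chip comes out first.
There are 23 + 32 + 54 + 20 + 47 + 30 + 62 + 9 + 32 + 50 = 359 non-charcoal chips altogether.
After those, each further chip must be charcoal, so 359 + 3 = 362 draws guarantee 3 charcoal chips.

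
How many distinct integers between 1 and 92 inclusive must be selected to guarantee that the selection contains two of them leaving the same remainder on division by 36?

37

The 36 residue classes mod 36 are the pigeonholes.
With 36 integers one could put 1 in each residue class and have no class reach 2.
The 37th integer pushes some class to 2, so 36·1 + 1 = 37.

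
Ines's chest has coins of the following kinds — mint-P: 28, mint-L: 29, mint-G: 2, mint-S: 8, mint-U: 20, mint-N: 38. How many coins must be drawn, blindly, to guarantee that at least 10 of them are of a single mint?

By pigeonhole, the 6 mints are the holes; the coins drawn are the pigeons.
To avoid 10 of any one mint, the worst case takes at most 9 of each mint, or every coin of a mint that has fewer than 9.
That gives 9 + 9 + 2 + 8 + 9 + 9 = 46 coins with no mint reaching 10.
The next coin forces some mint to 10, so 46 + 1 = 47.

47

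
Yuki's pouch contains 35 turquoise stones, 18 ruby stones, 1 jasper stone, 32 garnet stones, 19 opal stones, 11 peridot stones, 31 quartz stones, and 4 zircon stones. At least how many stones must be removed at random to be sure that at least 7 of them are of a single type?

42

Put each drawn stone into a box by type. The largest draw with every box below 7 takes min(count, 6) from each type; types with fewer than 6 contribute all they have.
Σ min(cᵢ, 6) = 6 + 6 + 1 + 6 + 6 + 6 + 6 + 4 = 41.
Draw number 41 + 1 = 42 must push one box to 7.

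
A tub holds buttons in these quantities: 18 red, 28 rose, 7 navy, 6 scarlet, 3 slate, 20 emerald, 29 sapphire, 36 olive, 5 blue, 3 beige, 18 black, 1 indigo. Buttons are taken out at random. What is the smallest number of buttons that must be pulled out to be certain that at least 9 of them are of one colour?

By pigeonhole, the 12 colours are the holes; the buttons drawn are the pigeons.
To avoid 9 of any one colour, the worst case takes at most 8 of each colour, or every button of a colour that has fewer than 8.
That gives 8 + 8 + 7 + 6 + 3 + 8 + 8 + 8 + 5 + 3 + 8 + 1 = 73 buttons with no colour reaching 9.
The next button forces some colour to 9, so 73 + 1 = 74.

74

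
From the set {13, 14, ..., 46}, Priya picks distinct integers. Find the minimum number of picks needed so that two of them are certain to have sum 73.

A set avoiding the sum 73 can contain at most one of each pair {x, 73−x}, plus the 14 elements whose complement lies outside the range.
The integers 13, …, 36 (24 of them) are such a set: any two sum to at least 13+14 = 27 and at most 35+36 = 71 < 73.
Any 25th integer completes one of the 10 pairs, so 25 choices force a sum of 73.

25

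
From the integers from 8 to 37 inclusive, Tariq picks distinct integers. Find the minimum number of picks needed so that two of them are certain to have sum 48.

Two chosen integers sum to 48 exactly when both halves of some pair {x, 48−x} with 11 ≤ x ≤ 48−x ≤ 37 are chosen — 13 such pairs.
The remaining 4 elements (those with no distinct partner in range) can never complete a 48-sum, so the worst case takes all of them and one from each pair: 4 + 13 = 17.
The 18th integer has to be the second member of some pair, so 17 + 1 = 18.

18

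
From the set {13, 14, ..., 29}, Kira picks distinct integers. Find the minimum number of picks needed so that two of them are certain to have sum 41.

Two chosen integers sum to 41 exactly when both halves of some pair {x, 41−x} with 13 ≤ x ≤ 41−x ≤ 28 are chosen — 8 such pairs.
The remaining 1 element (those with no distinct partner in range) can never complete a 41-sum, so the worst case takes all of them and one from each pair: 1 + 8 = 9.
By the pigeonhole principle, the 10th integer has to be the second member of some pair, so 9 + 1 = 10.

10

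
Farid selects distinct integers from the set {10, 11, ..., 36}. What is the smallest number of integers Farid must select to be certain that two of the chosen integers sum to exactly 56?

20

Group the elements by complementary pair {x, 56−x}: {20,36}, {21,35}, {22,34}, …, giving 8 two-element pairs, the single value 28 (it cannot pair with itself since the integers are distinct), and 10 integers whose partner 56−x falls outside [10,36].
By the pigeonhole principle, treating each of those 19 groups as a pigeonhole, one can pick one integer per group — 19 integers — with no two summing to 56.
The 20th integer lands in an occupied pair, forcing a sum of 56.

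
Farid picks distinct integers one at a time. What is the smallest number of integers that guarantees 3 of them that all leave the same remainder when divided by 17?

The 17 residue classes mod 17 are the pigeonholes.
With 34 integers one could put 2 in each residue class and have no class reach 3.
The 35th integer pushes some class to 3, so 17·2 + 1 = 35.

35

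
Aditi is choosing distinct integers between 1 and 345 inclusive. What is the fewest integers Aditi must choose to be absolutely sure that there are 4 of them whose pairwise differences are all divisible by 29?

88

Integers whose pairwise differences are multiples of 29 are exactly those sharing a remainder mod 29. Pigeonhole: the 29 residue classes mod 29 are the pigeonholes.
With 87 integers one could put 3 in each residue class and have no class reach 4.
The 88th integer pushes some class to 4, so 29·3 + 1 = 88.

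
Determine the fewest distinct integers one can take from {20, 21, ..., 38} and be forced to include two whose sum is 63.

13

A set avoiding the sum 63 can contain at most one of each pair {x, 63−x}, plus the 5 elements whose complement lies outside the range.
The integers 20, …, 31 (12 of them) are such a set: any two sum to at least 20+21 = 41 and at most 30+31 = 61 < 63.
By the pigeonhole principle, any 13th integer completes one of the 7 pairs, so 13 choices force a sum of 63.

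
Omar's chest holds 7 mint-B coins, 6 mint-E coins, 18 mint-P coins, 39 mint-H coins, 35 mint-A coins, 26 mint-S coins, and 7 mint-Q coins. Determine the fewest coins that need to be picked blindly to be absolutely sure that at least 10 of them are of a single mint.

By pigeonhole, the 7 mints are the holes; the coins drawn are the pigeons.
To avoid 10 of any one mint, the worst case takes at most 9 of each mint, or every coin of a mint that has fewer than 9.
That gives 7 + 6 + 9 + 9 + 9 + 9 + 7 = 56 coins with no mint reaching 10.
The next coin forces some mint to 10, so 56 + 1 = 57.

57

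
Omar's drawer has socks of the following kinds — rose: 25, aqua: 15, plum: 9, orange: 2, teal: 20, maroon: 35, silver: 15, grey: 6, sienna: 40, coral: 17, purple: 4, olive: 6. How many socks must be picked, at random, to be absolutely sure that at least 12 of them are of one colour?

105

By pigeonhole, the 12 colours are the holes; the socks drawn are the pigeons.
To avoid 12 of any one colour, the worst case takes at most 11 of each colour, or every sock of a colour that has fewer than 11.
That gives 11 + 11 + 9 + 2 + 11 + 11 + 11 + 6 + 11 + 11 + 4 + 6 = 104 socks with no colour reaching 12.
The next sock forces some colour to 12, so 104 + 1 = 105.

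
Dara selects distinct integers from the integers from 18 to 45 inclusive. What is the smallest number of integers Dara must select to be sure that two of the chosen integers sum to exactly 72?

20

A set avoiding the sum 72 can contain at most one of each pair {x, 72−x}, plus the 10 elements whose complement lies outside the range or equal to its own complement.
The integers 18, …, 36 (19 of them) are such a set: any two sum to at least 18+19 = 37 and at most 35+36 = 71 < 72.
Any 20th integer completes one of the 9 pairs, so 20 choices force a sum of 72.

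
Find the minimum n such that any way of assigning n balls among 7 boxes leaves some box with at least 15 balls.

99

With 98 balls one could put exactly 14 in each of the 7 boxes, and no box would reach 15.
One more ball must land in a box that already has 14, giving it 15.
So 7 × 14 + 1 = 99 balls are required.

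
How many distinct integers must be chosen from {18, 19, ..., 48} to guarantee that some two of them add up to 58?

Two chosen integers sum to 58 exactly when both halves of some pair {x, 58−x} with 18 ≤ x ≤ 58−x ≤ 40 are chosen — 11 such pairs.
The remaining 9 elements (those with no distinct partner in range) can never complete a 58-sum, so the worst case takes all of them and one from each pair: 9 + 11 = 20.
By pigeonhole, the 21st integer has to be the second member of some pair, so 20 + 1 = 21.

21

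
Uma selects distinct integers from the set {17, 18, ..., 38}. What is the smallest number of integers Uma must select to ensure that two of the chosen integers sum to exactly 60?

15

A set avoiding the sum 60 can contain at most one of each pair {x, 60−x}, plus the 6 elements whose complement lies outside the range or equal to its own complement.
The integers 17, …, 30 (14 of them) are such a set: any two sum to at least 17+18 = 35 and at most 29+30 = 59 < 60.
Any 15th integer completes one of the 8 pairs, so 15 choices force a sum of 60.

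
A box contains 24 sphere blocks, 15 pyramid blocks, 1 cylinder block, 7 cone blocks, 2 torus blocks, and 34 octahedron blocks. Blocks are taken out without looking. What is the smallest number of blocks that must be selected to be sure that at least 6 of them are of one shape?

Pigeonhole: put each drawn block into a box by shape. The largest draw with every box below 6 takes min(count, 5) from each shape; shapes with fewer than 5 contribute all they have.
Σ min(cᵢ, 5) = 5 + 5 + 1 + 5 + 2 + 5 = 23.
Draw number 23 + 1 = 24 must push one box to 6.

24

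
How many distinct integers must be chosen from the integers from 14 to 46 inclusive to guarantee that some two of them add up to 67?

21

Group the elements by complementary pair {x, 67−x}: {21,46}, {22,45}, {23,44}, …, giving 13 two-element pairs and 7 integers whose partner 67−x falls outside [14,46].
Treating each of those 20 groups as a pigeonhole, one can pick one integer per group — 20 integers — with no two summing to 67.
The 21st integer lands in an occupied pair, forcing a sum of 67.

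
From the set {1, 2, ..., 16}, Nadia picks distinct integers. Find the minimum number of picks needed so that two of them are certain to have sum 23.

12

Group the elements by complementary pair {x, 23−x}: {7,16}, {8,15}, {9,14}, …, giving 5 two-element pairs and 6 integers whose partner 23−x falls outside [1,16].
By the pigeonhole principle, treating each of those 11 groups as a pigeonhole, one can pick one integer per group — 11 integers — with no two summing to 23.
The 12th integer lands in an occupied pair, forcing a sum of 23.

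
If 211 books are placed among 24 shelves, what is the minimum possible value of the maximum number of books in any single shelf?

The 24 shelves are the holes and the 211 books are the pigeons.
If every shelf held at most 8 books, the total would be at most 24 × 8 = 192, which is less than 211.
So some shelf holds at least ⌈211/24⌉ = 9 books.

9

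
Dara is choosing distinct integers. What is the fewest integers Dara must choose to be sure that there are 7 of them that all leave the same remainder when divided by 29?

175

The 29 residue classes mod 29 are the pigeonholes.
With 174 integers one could put 6 in each residue class and have no class reach 7.
The 175th integer pushes some class to 7, so 29·6 + 1 = 175.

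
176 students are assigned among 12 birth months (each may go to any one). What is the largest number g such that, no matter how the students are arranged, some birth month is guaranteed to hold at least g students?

The 12 birth months are the holes and the 176 students are the pigeons.
If every birth month held at most 14 students, the total would be at most 12 × 14 = 168, which is less than 176.
So some birth month holds at least ⌈176/12⌉ = 15 students.

15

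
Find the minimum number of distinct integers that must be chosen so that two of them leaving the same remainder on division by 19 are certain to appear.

The 19 residue classes mod 19 are the pigeonholes.
With 19 integers one could put 1 in each residue class and have no class reach 2.
The 20th integer pushes some class to 2, so 19·1 + 1 = 20.

20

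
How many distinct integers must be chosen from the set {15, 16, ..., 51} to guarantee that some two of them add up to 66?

20

Two chosen integers sum to 66 exactly when both halves of some pair {x, 66−x} with 15 ≤ x ≤ 66−x ≤ 51 are chosen — 18 such pairs.
The remaining 1 element (those with no distinct partner in range) can never complete a 66-sum, so the worst case takes all of them and one from each pair: 1 + 18 = 19.
The 20th integer has to be the second member of some pair, so 19 + 1 = 20.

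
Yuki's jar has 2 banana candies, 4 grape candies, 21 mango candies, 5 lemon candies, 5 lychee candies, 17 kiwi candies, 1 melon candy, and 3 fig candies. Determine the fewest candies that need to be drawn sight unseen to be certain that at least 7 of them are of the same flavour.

33

The 8 flavours are the holes; the candies drawn are the pigeons.
To avoid 7 of any one flavour, the worst case takes at most 6 of each flavour, or every candy of a flavour that has fewer than 6.
That gives 2 + 4 + 6 + 5 + 5 + 6 + 1 + 3 = 32 candies with no flavour reaching 7.
The next candy forces some flavour to 7, so 32 + 1 = 33.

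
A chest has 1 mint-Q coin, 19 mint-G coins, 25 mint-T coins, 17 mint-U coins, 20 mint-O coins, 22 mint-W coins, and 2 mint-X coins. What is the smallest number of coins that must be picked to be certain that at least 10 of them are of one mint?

An adversary could hand out at most 9 coins per mint (mint-Q, mint-X run out sooner): 1 + 9 + 9 + 9 + 9 + 9 + 2 = 48 coins and still no mint has 10.
By the pigeonhole principle, one more coin lands in a mint already at 9, so 49 draws are enough and 48 are not.

49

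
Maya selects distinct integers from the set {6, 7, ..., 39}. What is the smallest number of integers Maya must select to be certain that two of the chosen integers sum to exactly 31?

25

Two chosen integers sum to 31 exactly when both halves of some pair {x, 31−x} with 6 ≤ x ≤ 31−x ≤ 25 are chosen — 10 such pairs.
The remaining 14 elements (those with no distinct partner in range) can never complete a 31-sum, so the worst case takes all of them and one from each pair: 14 + 10 = 24.
The 25th integer has to be the second member of some pair, so 24 + 1 = 25.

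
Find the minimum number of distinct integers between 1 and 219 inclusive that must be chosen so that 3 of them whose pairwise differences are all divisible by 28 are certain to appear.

Integers whose pairwise differences are multiples of 28 are exactly those sharing a remainder mod 28. The 28 residue classes mod 28 are the pigeonholes.
With 56 integers one could put 2 in each residue class and have no class reach 3.
The 57th integer pushes some class to 3, so 28·2 + 1 = 57.

57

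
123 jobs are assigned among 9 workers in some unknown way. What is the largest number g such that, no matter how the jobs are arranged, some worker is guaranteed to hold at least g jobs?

14

Pigeonhole: the 9 workers are the holes and the 123 jobs are the pigeons.
If every worker held at most 13 jobs, the total would be at most 9 × 13 = 117, which is less than 123.
So some worker holds at least ⌈123/9⌉ = 14 jobs.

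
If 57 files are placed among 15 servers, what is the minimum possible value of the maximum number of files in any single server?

4

Pigeonhole: the 15 servers are the holes and the 57 files are the pigeons.
If every server held at most 3 files, the total would be at most 15 × 3 = 45, which is less than 57.
So some server holds at least ⌈57/15⌉ = 4 files.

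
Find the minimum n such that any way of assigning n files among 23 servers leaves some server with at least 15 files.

323

With 322 files one could put exactly 14 in each of the 23 servers, and no server would reach 15.
By pigeonhole, one more file must land in a server that already has 14, giving it 15.
So 23 × 14 + 1 = 323 files are required.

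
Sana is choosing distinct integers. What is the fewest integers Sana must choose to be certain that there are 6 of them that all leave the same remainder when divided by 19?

By the pigeonhole principle, the 19 residue classes mod 19 are the pigeonholes.
With 95 integers one could put 5 in each residue class and have no class reach 6.
The 96th integer pushes some class to 6, so 19·5 + 1 = 96.

96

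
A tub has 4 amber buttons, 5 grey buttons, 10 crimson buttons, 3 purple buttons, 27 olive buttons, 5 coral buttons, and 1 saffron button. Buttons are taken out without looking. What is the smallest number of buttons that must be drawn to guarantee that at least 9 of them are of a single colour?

35

By the pigeonhole principle, put each drawn button into a box by colour. The largest draw with every box below 9 takes min(count, 8) from each colour; colours with fewer than 8 contribute all they have.
Σ min(cᵢ, 8) = 4 + 5 + 8 + 3 + 8 + 5 + 1 = 34.
Draw number 34 + 1 = 35 must push one box to 9.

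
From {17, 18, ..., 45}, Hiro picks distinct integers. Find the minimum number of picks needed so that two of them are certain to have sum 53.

20

Group the elements by complementary pair {x, 53−x}: {17,36}, {18,35}, {19,34}, …, giving 10 two-element pairs and 9 integers whose partner 53−x falls outside [17,45].
By pigeonhole, treating each of those 19 groups as a pigeonhole, one can pick one integer per group — 19 integers — with no two summing to 53.
The 20th integer lands in an occupied pair, forcing a sum of 53.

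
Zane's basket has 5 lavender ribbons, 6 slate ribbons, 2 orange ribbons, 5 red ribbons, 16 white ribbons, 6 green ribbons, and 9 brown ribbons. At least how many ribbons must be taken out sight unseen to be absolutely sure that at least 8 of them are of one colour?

The 7 colours are the holes; the ribbons drawn are the pigeons.
To avoid 8 of any one colour, the worst case takes at most 7 of each colour, or every ribbon of a colour that has fewer than 7.
That gives 5 + 6 + 2 + 5 + 7 + 6 + 7 = 38 ribbons with no colour reaching 8.
The next ribbon forces some colour to 8, so 38 + 1 = 39.

39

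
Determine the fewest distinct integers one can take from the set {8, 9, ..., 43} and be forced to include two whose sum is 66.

Two chosen integers sum to 66 exactly when both halves of some pair {x, 66−x} with 23 ≤ x ≤ 66−x ≤ 43 are chosen — 10 such pairs.
The remaining 16 elements (those with no distinct partner in range) can never complete a 66-sum, so the worst case takes all of them and one from each pair: 16 + 10 = 26.
By pigeonhole, the 27th integer has to be the second member of some pair, so 26 + 1 = 27.

27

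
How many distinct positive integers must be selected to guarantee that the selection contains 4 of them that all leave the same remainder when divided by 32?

97

The 32 residue classes mod 32 are the pigeonholes.
With 96 integers one could put 3 in each residue class and have no class reach 4.
The 97th integer pushes some class to 4, so 32·3 + 1 = 97.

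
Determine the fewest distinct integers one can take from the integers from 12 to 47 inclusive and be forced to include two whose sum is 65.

22

Two chosen integers sum to 65 exactly when both halves of some pair {x, 65−x} with 18 ≤ x ≤ 65−x ≤ 47 are chosen — 15 such pairs.
The remaining 6 elements (those with no distinct partner in range) can never complete a 65-sum, so the worst case takes all of them and one from each pair: 6 + 15 = 21.
By the pigeonhole principle, the 22nd integer has to be the second member of some pair, so 21 + 1 = 22.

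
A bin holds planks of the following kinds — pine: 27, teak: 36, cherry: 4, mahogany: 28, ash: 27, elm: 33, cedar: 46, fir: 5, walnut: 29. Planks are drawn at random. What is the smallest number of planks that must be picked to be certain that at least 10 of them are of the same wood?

An adversary could hand out at most 9 planks per wood (cherry, fir run out sooner): 9 + 9 + 4 + 9 + 9 + 9 + 9 + 5 + 9 = 72 planks and still no wood has 10.
One more plank lands in a wood already at 9, so 73 draws are enough and 72 are not.

73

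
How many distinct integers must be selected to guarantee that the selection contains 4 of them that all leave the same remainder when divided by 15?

Pigeonhole: the 15 residue classes mod 15 are the pigeonholes.
With 45 integers one could put 3 in each residue class and have no class reach 4.
The 46th integer pushes some class to 4, so 15·3 + 1 = 46.

46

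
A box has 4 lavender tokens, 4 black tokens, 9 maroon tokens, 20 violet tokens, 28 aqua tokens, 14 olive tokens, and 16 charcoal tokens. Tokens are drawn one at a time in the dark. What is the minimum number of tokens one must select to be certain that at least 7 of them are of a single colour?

An adversary could hand out at most 6 tokens per colour (lavender, black run out sooner): 4 + 4 + 6 + 6 + 6 + 6 + 6 = 38 tokens and still no colour has 7.
Pigeonhole: one more token lands in a colour already at 6, so 39 draws are enough and 38 are not.

39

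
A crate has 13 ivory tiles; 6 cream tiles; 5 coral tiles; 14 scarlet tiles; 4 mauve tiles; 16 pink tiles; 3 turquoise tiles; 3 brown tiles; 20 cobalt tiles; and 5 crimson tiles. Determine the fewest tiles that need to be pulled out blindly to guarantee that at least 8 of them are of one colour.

By pigeonhole, put each drawn tile into a box by colour. The largest draw with every box below 8 takes min(count, 7) from each colour; colours with fewer than 7 contribute all they have.
Σ min(cᵢ, 7) = 7 + 6 + 5 + 7 + 4 + 7 + 3 + 3 + 7 + 5 = 54.
Draw number 54 + 1 = 55 must push one box to 8.

55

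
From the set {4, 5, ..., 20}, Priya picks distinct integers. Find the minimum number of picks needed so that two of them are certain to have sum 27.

11

Group the elements by complementary pair {x, 27−x}: {7,20}, {8,19}, {9,18}, …, giving 7 two-element pairs and 3 integers whose partner 27−x falls outside [4,20].
Treating each of those 10 groups as a pigeonhole, one can pick one integer per group — 10 integers — with no two summing to 27.
The 11th integer lands in an occupied pair, forcing a sum of 27.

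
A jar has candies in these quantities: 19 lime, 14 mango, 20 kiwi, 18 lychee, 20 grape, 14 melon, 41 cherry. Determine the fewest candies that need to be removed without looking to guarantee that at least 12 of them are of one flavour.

78

By the pigeonhole principle, put each drawn candy into a box by flavour. The largest draw with every box below 12 takes min(count, 11) from each flavour.
Σ min(cᵢ, 11) = 11 + 11 + 11 + 11 + 11 + 11 + 11 = 77.
Draw number 77 + 1 = 78 must push one box to 12.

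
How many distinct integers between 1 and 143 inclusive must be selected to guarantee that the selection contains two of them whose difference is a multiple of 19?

20

Integers whose pairwise differences are multiples of 19 are exactly those sharing a remainder mod 19. Pigeonhole: the 19 residue classes mod 19 are the pigeonholes.
With 19 integers one could put 1 in each residue class and have no class reach 2.
The 20th integer pushes some class to 2, so 19·1 + 1 = 20.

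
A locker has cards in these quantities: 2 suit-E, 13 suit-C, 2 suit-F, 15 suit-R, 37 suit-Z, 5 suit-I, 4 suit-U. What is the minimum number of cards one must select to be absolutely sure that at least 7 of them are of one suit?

By the pigeonhole principle, the 7 suits are the holes; the cards drawn are the pigeons.
To avoid 7 of any one suit, the worst case takes at most 6 of each suit, or every card of a suit that has fewer than 6.
That gives 2 + 6 + 2 + 6 + 6 + 5 + 4 = 31 cards with no suit reaching 7.
The next card forces some suit to 7, so 31 + 1 = 32.

32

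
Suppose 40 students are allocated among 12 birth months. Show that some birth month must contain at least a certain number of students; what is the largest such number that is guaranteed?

4

The 12 birth months are the holes and the 40 students are the pigeons.
If every birth month held at most 3 students, the total would be at most 12 × 3 = 36, which is less than 40.
So some birth month holds at least ⌈40/12⌉ = 4 students.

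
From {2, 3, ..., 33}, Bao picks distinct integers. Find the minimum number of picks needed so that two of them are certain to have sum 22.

A set avoiding the sum 22 can contain at most one of each pair {x, 22−x}, plus the 14 elements whose complement lies outside the range or equal to its own complement.
The integers 11, …, 33 (23 of them) are such a set: any two sum to at least 11+12 = 23 > 22.
Any 24th integer completes one of the 9 pairs, so 24 choices force a sum of 22.

24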